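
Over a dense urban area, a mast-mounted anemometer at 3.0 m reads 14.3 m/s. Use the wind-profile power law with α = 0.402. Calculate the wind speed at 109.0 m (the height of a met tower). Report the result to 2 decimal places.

Power-law profile: V₂ = V₁ · (z₂/z₁)^α
V₂ = 14.3 × (109.0/3.0)^0.402 = 14.3 × (36.3333)^0.402
    = 14.3 × 4.2388 = 60.6148 m/s

60.61 m/s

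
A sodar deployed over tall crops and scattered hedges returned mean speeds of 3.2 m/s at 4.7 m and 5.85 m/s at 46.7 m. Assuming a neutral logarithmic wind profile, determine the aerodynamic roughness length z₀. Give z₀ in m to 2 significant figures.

Log law: V(z) ∝ ln(z/z₀). With r = V₁/V₂ = 3.2/5.85 = 0.54701,
r · ln(z₂/z₀) = ln(z₁/z₀) ⇒ ln z₀ = (ln z₁ − r·ln z₂)/(1 − r)
ln z₀ = (1.54756 − 0.54701×3.84374) / 0.45299 = -1.2252
z₀ = exp(-1.2252) = 0.2937 m

z₀ ≈ 0.29 m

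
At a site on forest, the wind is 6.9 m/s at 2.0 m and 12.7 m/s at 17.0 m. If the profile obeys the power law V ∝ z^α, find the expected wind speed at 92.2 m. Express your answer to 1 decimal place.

20.6 m/s

First find α: α = ln(V₂/V₁)/ln(z₂/z₁) = ln(12.7/6.9)/ln(17.0/2.0) = 0.61008/2.14007 = 0.2851
Extrapolate from 17.0 m to 92.2 m: V₃ = 12.7 × (92.2/17.0)^0.2851 = 12.7 × 1.6193 = 20.5650 m/s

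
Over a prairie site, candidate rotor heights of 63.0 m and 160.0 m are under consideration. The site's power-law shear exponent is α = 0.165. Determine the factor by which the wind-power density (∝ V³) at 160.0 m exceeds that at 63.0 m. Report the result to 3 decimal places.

Speed ratio: V_B/V_A = (z_B/z_A)^α = (160.0/63.0)^0.165 = (2.5397)^0.165 = 1.16624
Power-density ratio: P_B/P_A = (V_B/V_A)³ = (1.16624)³ = 1.58623

1.586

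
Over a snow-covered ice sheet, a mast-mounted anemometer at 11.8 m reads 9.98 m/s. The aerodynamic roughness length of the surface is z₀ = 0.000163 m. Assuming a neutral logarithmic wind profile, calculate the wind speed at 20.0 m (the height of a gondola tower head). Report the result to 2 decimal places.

Log law: V(z) ∝ ln(z/z₀), so V₂/V₁ = ln(z₂/z₀) / ln(z₁/z₀).
ln(20.0/0.000163) = 11.7175, ln(11.8/0.000163) = 11.1899
V₂ = 9.98 × 11.7175/11.1899 = 9.98 × 1.0472 = 10.4506 m/s

10.45 m/s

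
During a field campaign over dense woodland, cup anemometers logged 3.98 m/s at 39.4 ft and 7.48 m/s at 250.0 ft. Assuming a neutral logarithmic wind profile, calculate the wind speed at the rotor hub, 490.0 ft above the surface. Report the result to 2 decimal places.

8.75 m/s

Log law: V ∝ ln(z/z₀). From the pair, with r = V₁/V₂ = 0.53209,
ln z₀ = (ln z₁ − r·ln z₂)/(1 − r) = (3.6738 − 0.53209×5.5215)/0.46791 = 1.5727 → z₀ = 4.820 ft
V₃ = V₁ · ln(z₃/z₀)/ln(z₁/z₀) = 3.98 × 4.6217/2.1011 = 8.7547 m/s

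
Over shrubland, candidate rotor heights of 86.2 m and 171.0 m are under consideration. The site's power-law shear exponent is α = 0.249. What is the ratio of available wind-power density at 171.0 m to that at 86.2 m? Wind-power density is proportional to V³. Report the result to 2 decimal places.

1.67

Speed ratio: V_B/V_A = (z_B/z_A)^α = (171.0/86.2)^0.249 = (1.9838)^0.249 = 1.18597
Power-density ratio: P_B/P_A = (V_B/V_A)³ = (1.18597)³ = 1.66811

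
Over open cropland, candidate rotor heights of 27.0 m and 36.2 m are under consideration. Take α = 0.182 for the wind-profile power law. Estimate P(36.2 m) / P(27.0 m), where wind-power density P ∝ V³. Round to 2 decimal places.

1.17

Speed ratio: V_B/V_A = (z_B/z_A)^α = (36.2/27.0)^0.182 = (1.3407)^0.182 = 1.05482
Power-density ratio: P_B/P_A = (V_B/V_A)³ = (1.05482)³ = 1.17363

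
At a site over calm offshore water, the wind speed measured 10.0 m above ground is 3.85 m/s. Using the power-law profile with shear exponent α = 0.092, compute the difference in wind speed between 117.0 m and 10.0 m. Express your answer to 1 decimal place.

Power law: V₂ = V₁ · (z₂/z₁)^α = 3.85 × (11.7000)^0.092 = 4.8276 m/s
ΔV = 4.8276 − 3.85 = 0.9776 m/s

1.0 m/s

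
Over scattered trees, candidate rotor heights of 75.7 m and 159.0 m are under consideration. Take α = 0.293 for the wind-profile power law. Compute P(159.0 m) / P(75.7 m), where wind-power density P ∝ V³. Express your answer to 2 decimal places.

1.92

Speed ratio: V_B/V_A = (z_B/z_A)^α = (159.0/75.7)^0.293 = (2.1004)^0.293 = 1.24289
Power-density ratio: P_B/P_A = (V_B/V_A)³ = (1.24289)³ = 1.92001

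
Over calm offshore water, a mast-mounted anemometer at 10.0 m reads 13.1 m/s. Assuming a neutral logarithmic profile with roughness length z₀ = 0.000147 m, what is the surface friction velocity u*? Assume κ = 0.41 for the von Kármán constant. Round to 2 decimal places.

Log law: V(z) = (u*/κ) · ln(z/z₀) ⇒ u* = κ · V / ln(z/z₀)
u* = 0.41 × 13.1 / ln(10.0/0.000147) = 0.41 × 13.1 / 11.1277
   = 5.3710 / 11.1277 = 0.4827 m/s

u* ≈ 0.48 m/s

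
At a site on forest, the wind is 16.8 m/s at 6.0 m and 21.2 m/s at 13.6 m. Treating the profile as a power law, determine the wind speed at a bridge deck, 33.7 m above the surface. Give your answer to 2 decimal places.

First find α: α = ln(V₂/V₁)/ln(z₂/z₁) = ln(21.2/16.8)/ln(13.6/6.0) = 0.23262/0.81831 = 0.2843
Extrapolate from 13.6 m to 33.7 m: V₃ = 21.2 × (33.7/13.6)^0.2843 = 21.2 × 1.2943 = 27.4388 m/s

27.44 m/s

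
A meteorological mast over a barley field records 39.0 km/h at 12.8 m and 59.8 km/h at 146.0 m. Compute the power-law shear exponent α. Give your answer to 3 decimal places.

α ≈ 0.176

Power law: V₂/V₁ = (z₂/z₁)^α ⇒ α = ln(V₂/V₁) / ln(z₂/z₁)
α = ln(59.8/39.0) / ln(146.0/12.8) = ln(1.5333) / ln(11.4062)
  = 0.42744 / 2.43416 = 0.17560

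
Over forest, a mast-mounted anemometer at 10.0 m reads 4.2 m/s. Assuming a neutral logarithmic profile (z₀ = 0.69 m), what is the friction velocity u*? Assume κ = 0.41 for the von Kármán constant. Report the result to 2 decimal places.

Log law: V(z) = (u*/κ) · ln(z/z₀) ⇒ u* = κ · V / ln(z/z₀)
u* = 0.41 × 4.2 / ln(10.0/0.69) = 0.41 × 4.2 / 2.6736
   = 1.7220 / 2.6736 = 0.6441 m/s

u* ≈ 0.64 m/s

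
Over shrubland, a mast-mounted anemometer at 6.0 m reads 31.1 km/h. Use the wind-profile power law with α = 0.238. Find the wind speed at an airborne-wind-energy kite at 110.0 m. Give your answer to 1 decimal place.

Power-law profile: V₂ = V₁ · (z₂/z₁)^α
V₂ = 31.1 × (110.0/6.0)^0.238 = 31.1 × (18.3333)^0.238
    = 31.1 × 1.9983 = 62.1458 km/h

62.1 km/h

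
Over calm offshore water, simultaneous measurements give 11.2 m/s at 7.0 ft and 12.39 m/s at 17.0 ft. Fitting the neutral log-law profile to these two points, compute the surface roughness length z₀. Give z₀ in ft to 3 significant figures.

Log law: V(z) ∝ ln(z/z₀). With r = V₁/V₂ = 11.2/12.39 = 0.90395,
r · ln(z₂/z₀) = ln(z₁/z₀) ⇒ ln z₀ = (ln z₁ − r·ln z₂)/(1 − r)
ln z₀ = (1.94591 − 0.90395×2.83321) / 0.09605 = -6.4052
z₀ = exp(-6.4052) = 0.001653 ft

z₀ ≈ 0.00165 ft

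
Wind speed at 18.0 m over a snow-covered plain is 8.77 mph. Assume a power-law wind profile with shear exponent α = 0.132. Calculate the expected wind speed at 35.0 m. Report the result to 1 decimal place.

9.6 mph

Power-law profile: V₂ = V₁ · (z₂/z₁)^α
V₂ = 8.77 × (35.0/18.0)^0.132 = 8.77 × (1.9444)^0.132
    = 8.77 × 1.0917 = 9.5746 mph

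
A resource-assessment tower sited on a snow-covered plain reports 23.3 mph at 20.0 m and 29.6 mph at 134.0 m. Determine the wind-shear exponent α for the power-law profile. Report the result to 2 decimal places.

α ≈ 0.13

Power law: V₂/V₁ = (z₂/z₁)^α ⇒ α = ln(V₂/V₁) / ln(z₂/z₁)
α = ln(29.6/23.3) / ln(134.0/20.0) = ln(1.2704) / ln(6.7000)
  = 0.23932 / 1.90211 = 0.12582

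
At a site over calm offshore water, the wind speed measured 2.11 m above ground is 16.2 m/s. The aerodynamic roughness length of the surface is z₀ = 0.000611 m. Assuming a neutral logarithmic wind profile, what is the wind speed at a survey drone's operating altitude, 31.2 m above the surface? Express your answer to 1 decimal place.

21.6 m/s

Log law: V(z) ∝ ln(z/z₀), so V₂/V₁ = ln(z₂/z₀) / ln(z₁/z₀).
ln(31.2/0.000611) = 10.8408, ln(2.11/0.000611) = 8.1471
V₂ = 16.2 × 10.8408/8.1471 = 16.2 × 1.3306 = 21.5563 m/s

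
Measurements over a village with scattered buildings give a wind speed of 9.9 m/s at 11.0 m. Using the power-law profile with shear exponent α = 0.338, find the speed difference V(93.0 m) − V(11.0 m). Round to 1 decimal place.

Power law: V₂ = V₁ · (z₂/z₁)^α = 9.9 × (8.4545)^0.338 = 20.3700 m/s
ΔV = 20.3700 − 9.9 = 10.4700 m/s

10.5 m/s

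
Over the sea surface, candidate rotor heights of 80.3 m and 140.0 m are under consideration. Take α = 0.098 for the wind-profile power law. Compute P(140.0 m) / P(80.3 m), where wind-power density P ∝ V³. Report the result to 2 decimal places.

Speed ratio: V_B/V_A = (z_B/z_A)^α = (140.0/80.3)^0.098 = (1.7435)^0.098 = 1.05599
Power-density ratio: P_B/P_A = (V_B/V_A)³ = (1.05599)³ = 1.17754

1.18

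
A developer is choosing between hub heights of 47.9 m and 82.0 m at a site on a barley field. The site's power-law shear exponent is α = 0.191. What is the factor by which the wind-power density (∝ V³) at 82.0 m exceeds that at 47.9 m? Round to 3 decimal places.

1.361

Speed ratio: V_B/V_A = (z_B/z_A)^α = (82.0/47.9)^0.191 = (1.7119)^0.191 = 1.10814
Power-density ratio: P_B/P_A = (V_B/V_A)³ = (1.10814)³ = 1.36076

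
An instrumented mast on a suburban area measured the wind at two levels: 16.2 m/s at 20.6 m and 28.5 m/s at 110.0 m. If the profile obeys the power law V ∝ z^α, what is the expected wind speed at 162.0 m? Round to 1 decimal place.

First find α: α = ln(V₂/V₁)/ln(z₂/z₁) = ln(28.5/16.2)/ln(110.0/20.6) = 0.56489/1.67519 = 0.3372
Extrapolate from 110.0 m to 162.0 m: V₃ = 28.5 × (162.0/110.0)^0.3372 = 28.5 × 1.1394 = 32.4741 m/s

32.5 m/s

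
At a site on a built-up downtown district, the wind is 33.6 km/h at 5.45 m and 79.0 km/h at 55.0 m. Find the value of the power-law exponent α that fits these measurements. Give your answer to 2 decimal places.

Power law: V₂/V₁ = (z₂/z₁)^α ⇒ α = ln(V₂/V₁) / ln(z₂/z₁)
α = ln(79.0/33.6) / ln(55.0/5.45) = ln(2.3512) / ln(10.0917)
  = 0.85492 / 2.31172 = 0.36982

α ≈ 0.37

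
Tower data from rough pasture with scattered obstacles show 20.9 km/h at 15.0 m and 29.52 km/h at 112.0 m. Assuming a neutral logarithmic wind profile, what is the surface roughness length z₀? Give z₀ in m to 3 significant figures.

z₀ ≈ 0.115 m

Log law: V(z) ∝ ln(z/z₀). With r = V₁/V₂ = 20.9/29.52 = 0.70799,
r · ln(z₂/z₀) = ln(z₁/z₀) ⇒ ln z₀ = (ln z₁ − r·ln z₂)/(1 − r)
ln z₀ = (2.70805 − 0.70799×4.71850) / 0.29201 = -2.1665
z₀ = exp(-2.1665) = 0.1146 m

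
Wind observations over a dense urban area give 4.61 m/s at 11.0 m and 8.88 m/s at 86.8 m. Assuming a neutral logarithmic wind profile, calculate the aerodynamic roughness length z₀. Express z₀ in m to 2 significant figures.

z₀ ≈ 1.2 m

Log law: V(z) ∝ ln(z/z₀). With r = V₁/V₂ = 4.61/8.88 = 0.51914,
r · ln(z₂/z₀) = ln(z₁/z₀) ⇒ ln z₀ = (ln z₁ − r·ln z₂)/(1 − r)
ln z₀ = (2.39790 − 0.51914×4.46361) / 0.48086 = 0.1677
z₀ = exp(0.1677) = 1.183 m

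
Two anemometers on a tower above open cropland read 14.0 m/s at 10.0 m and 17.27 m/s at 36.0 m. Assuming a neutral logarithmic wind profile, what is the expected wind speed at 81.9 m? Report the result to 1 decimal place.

19.4 m/s

Log law: V ∝ ln(z/z₀). From the pair, with r = V₁/V₂ = 0.81065,
ln z₀ = (ln z₁ − r·ln z₂)/(1 − r) = (2.3026 − 0.81065×3.5835)/0.18935 = -3.1815 → z₀ = 0.04152 m
V₃ = V₁ · ln(z₃/z₀)/ln(z₁/z₀) = 14.0 × 7.5870/5.4841 = 19.3684 m/s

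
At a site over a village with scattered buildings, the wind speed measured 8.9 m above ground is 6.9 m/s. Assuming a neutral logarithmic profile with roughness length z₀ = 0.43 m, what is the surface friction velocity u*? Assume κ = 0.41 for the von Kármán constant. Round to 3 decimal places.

u* ≈ 0.934 m/s

Log law: V(z) = (u*/κ) · ln(z/z₀) ⇒ u* = κ · V / ln(z/z₀)
u* = 0.41 × 6.9 / ln(8.9/0.43) = 0.41 × 6.9 / 3.0300
   = 2.8290 / 3.0300 = 0.9337 m/s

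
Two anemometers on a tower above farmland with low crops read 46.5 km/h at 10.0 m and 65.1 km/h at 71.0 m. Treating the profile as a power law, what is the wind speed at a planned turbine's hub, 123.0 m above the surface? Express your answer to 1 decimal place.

71.5 km/h

First find α: α = ln(V₂/V₁)/ln(z₂/z₁) = ln(65.1/46.5)/ln(71.0/10.0) = 0.33647/1.96009 = 0.1717
Extrapolate from 71.0 m to 123.0 m: V₃ = 65.1 × (123.0/71.0)^0.1717 = 65.1 × 1.0989 = 71.5397 km/h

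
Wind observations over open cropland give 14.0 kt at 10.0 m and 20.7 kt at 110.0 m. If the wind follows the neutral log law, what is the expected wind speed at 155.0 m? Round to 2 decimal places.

21.66 kt

Log law: V ∝ ln(z/z₀). From the pair, with r = V₁/V₂ = 0.67633,
ln z₀ = (ln z₁ − r·ln z₂)/(1 − r) = (2.3026 − 0.67633×4.7005)/0.32367 = -2.7079 → z₀ = 0.06667 m
V₃ = V₁ · ln(z₃/z₀)/ln(z₁/z₀) = 14.0 × 7.7514/5.0105 = 21.6582 kt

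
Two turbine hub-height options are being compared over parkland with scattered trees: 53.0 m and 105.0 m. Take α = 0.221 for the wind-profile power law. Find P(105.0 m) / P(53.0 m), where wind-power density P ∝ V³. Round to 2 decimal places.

1.57

Speed ratio: V_B/V_A = (z_B/z_A)^α = (105.0/53.0)^0.221 = (1.9811)^0.221 = 1.16310
Power-density ratio: P_B/P_A = (V_B/V_A)³ = (1.16310)³ = 1.57345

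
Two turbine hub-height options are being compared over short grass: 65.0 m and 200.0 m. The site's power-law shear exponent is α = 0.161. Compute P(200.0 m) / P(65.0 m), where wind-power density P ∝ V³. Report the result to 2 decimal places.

1.72

Speed ratio: V_B/V_A = (z_B/z_A)^α = (200.0/65.0)^0.161 = (3.0769)^0.161 = 1.19836
Power-density ratio: P_B/P_A = (V_B/V_A)³ = (1.19836)³ = 1.72092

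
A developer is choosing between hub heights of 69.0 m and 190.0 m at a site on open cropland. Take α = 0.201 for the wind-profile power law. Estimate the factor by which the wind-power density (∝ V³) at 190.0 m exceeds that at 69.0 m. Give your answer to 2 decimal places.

1.84

Speed ratio: V_B/V_A = (z_B/z_A)^α = (190.0/69.0)^0.201 = (2.7536)^0.201 = 1.22580
Power-density ratio: P_B/P_A = (V_B/V_A)³ = (1.22580)³ = 1.84188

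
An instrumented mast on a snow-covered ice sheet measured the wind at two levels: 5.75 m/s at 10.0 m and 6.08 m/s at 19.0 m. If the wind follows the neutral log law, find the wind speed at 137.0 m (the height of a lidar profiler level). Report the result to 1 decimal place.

7.1 m/s

Log law: V ∝ ln(z/z₀). From the pair, with r = V₁/V₂ = 0.94572,
ln z₀ = (ln z₁ − r·ln z₂)/(1 − r) = (2.3026 − 0.94572×2.9444)/0.05428 = -8.8812 → z₀ = 0.0001390 m
V₃ = V₁ · ln(z₃/z₀)/ln(z₁/z₀) = 5.75 × 13.8012/11.1838 = 7.0957 m/s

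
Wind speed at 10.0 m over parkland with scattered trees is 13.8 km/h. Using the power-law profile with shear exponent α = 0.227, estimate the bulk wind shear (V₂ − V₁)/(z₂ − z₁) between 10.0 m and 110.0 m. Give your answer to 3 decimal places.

0.100 km/h/m

Power law: V₂ = V₁ · (z₂/z₁)^α = 13.8 × (11.0000)^0.227 = 23.7835 km/h
ΔV/Δz = (23.7835 − 13.8)/(110.0 − 10.0) = 9.9835/100.0000 = 0.09983 km/h/m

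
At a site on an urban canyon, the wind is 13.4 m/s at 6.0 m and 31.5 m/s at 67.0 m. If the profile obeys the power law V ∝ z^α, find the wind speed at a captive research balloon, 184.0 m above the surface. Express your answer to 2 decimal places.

45.05 m/s

First find α: α = ln(V₂/V₁)/ln(z₂/z₁) = ln(31.5/13.4)/ln(67.0/6.0) = 0.85473/2.41293 = 0.3542
Extrapolate from 67.0 m to 184.0 m: V₃ = 31.5 × (184.0/67.0)^0.3542 = 31.5 × 1.4303 = 45.0533 m/s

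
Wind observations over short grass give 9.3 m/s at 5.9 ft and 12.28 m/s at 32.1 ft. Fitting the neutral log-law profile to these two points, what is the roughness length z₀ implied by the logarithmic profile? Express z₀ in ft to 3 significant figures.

Log law: V(z) ∝ ln(z/z₀). With r = V₁/V₂ = 9.3/12.28 = 0.75733,
r · ln(z₂/z₀) = ln(z₁/z₀) ⇒ ln z₀ = (ln z₁ − r·ln z₂)/(1 − r)
ln z₀ = (1.77495 − 0.75733×3.46886) / 0.24267 = -3.5114
z₀ = exp(-3.5114) = 0.02986 ft

z₀ ≈ 0.0299 ft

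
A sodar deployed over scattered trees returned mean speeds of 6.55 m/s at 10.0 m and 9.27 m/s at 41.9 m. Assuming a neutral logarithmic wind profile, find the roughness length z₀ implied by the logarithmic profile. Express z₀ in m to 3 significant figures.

z₀ ≈ 0.317 m

Log law: V(z) ∝ ln(z/z₀). With r = V₁/V₂ = 6.55/9.27 = 0.70658,
r · ln(z₂/z₀) = ln(z₁/z₀) ⇒ ln z₀ = (ln z₁ − r·ln z₂)/(1 − r)
ln z₀ = (2.30259 − 0.70658×3.73529) / 0.29342 = -1.1475
z₀ = exp(-1.1475) = 0.3174 m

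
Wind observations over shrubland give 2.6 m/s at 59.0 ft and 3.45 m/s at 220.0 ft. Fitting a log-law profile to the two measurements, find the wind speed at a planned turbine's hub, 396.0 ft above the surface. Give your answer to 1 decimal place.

3.8 m/s

Log law: V ∝ ln(z/z₀). From the pair, with r = V₁/V₂ = 0.75362,
ln z₀ = (ln z₁ − r·ln z₂)/(1 − r) = (4.0775 − 0.75362×5.3936)/0.24638 = 0.0519 → z₀ = 1.053 ft
V₃ = V₁ · ln(z₃/z₀)/ln(z₁/z₀) = 2.6 × 5.9296/4.0257 = 3.8296 m/s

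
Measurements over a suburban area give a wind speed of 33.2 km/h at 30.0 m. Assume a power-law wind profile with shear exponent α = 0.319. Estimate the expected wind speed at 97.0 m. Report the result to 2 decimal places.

48.27 km/h

Power-law profile: V₂ = V₁ · (z₂/z₁)^α
V₂ = 33.2 × (97.0/30.0)^0.319 = 33.2 × (3.2333)^0.319
    = 33.2 × 1.4540 = 48.2744 km/h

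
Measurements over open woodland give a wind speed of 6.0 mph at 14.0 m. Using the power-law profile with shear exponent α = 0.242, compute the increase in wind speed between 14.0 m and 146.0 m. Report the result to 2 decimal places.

4.58 mph

Power law: V₂ = V₁ · (z₂/z₁)^α = 6.0 × (10.4286)^0.242 = 10.5819 mph
ΔV = 10.5819 − 6.0 = 4.5819 mph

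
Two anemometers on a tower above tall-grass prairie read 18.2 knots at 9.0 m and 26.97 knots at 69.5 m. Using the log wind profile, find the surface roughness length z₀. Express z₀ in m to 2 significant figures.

Log law: V(z) ∝ ln(z/z₀). With r = V₁/V₂ = 18.2/26.97 = 0.67482,
r · ln(z₂/z₀) = ln(z₁/z₀) ⇒ ln z₀ = (ln z₁ − r·ln z₂)/(1 − r)
ln z₀ = (2.19722 − 0.67482×4.24133) / 0.32518 = -2.0448
z₀ = exp(-2.0448) = 0.1294 m

z₀ ≈ 0.13 m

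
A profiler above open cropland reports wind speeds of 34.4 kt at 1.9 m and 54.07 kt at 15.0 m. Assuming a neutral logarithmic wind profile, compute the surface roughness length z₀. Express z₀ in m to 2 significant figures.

Log law: V(z) ∝ ln(z/z₀). With r = V₁/V₂ = 34.4/54.07 = 0.63621,
r · ln(z₂/z₀) = ln(z₁/z₀) ⇒ ln z₀ = (ln z₁ − r·ln z₂)/(1 − r)
ln z₀ = (0.64185 − 0.63621×2.70805) / 0.36379 = -2.9716
z₀ = exp(-2.9716) = 0.05122 m

z₀ ≈ 0.051 m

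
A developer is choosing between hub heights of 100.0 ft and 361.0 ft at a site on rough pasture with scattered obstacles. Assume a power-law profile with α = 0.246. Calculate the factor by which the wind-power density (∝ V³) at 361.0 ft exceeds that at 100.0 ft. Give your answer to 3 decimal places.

Speed ratio: V_B/V_A = (z_B/z_A)^α = (361.0/100.0)^0.246 = (3.6100)^0.246 = 1.37135
Power-density ratio: P_B/P_A = (V_B/V_A)³ = (1.37135)³ = 2.57893

2.579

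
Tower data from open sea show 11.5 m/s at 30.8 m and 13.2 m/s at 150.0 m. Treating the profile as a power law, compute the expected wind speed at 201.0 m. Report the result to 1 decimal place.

First find α: α = ln(V₂/V₁)/ln(z₂/z₁) = ln(13.2/11.5)/ln(150.0/30.8) = 0.13787/1.58312 = 0.0871
Extrapolate from 150.0 m to 201.0 m: V₃ = 13.2 × (201.0/150.0)^0.0871 = 13.2 × 1.0258 = 13.5408 m/s

13.5 m/s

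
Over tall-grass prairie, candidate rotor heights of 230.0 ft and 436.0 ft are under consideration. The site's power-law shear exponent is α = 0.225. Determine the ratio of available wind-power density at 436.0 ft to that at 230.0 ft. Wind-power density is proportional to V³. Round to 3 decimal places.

1.540

Speed ratio: V_B/V_A = (z_B/z_A)^α = (436.0/230.0)^0.225 = (1.8957)^0.225 = 1.15477
Power-density ratio: P_B/P_A = (V_B/V_A)³ = (1.15477)³ = 1.53988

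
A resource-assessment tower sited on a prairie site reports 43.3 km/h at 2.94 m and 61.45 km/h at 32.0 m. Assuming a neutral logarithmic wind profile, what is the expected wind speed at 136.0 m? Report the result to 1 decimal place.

Log law: V ∝ ln(z/z₀). From the pair, with r = V₁/V₂ = 0.70464,
ln z₀ = (ln z₁ − r·ln z₂)/(1 − r) = (1.0784 − 0.70464×3.4657)/0.29536 = -4.6170 → z₀ = 0.009883 m
V₃ = V₁ · ln(z₃/z₀)/ln(z₁/z₀) = 43.3 × 9.5296/5.6954 = 72.4504 km/h

72.5 km/h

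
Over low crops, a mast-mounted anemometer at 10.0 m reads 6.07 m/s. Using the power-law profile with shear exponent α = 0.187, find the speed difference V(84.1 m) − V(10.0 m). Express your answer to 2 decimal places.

2.97 m/s

Power law: V₂ = V₁ · (z₂/z₁)^α = 6.07 × (8.4100)^0.187 = 9.0391 m/s
ΔV = 9.0391 − 6.07 = 2.9691 m/s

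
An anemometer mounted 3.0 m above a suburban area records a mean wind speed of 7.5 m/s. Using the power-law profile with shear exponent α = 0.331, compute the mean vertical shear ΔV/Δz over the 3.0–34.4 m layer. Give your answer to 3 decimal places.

0.297 m/s/m

Power law: V₂ = V₁ · (z₂/z₁)^α = 7.5 × (11.4667)^0.331 = 16.8165 m/s
ΔV/Δz = (16.8165 − 7.5)/(34.4 − 3.0) = 9.3165/31.4000 = 0.29670 m/s/m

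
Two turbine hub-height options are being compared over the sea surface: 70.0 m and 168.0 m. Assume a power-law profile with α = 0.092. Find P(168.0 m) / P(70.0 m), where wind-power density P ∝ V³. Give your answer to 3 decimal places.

1.273

Speed ratio: V_B/V_A = (z_B/z_A)^α = (168.0/70.0)^0.092 = (2.4000)^0.092 = 1.08388
Power-density ratio: P_B/P_A = (V_B/V_A)³ = (1.08388)³ = 1.27332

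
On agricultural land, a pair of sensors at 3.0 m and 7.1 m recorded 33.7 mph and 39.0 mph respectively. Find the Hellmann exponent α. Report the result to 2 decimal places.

Power law: V₂/V₁ = (z₂/z₁)^α ⇒ α = ln(V₂/V₁) / ln(z₂/z₁)
α = ln(39.0/33.7) / ln(7.1/3.0) = ln(1.1573) / ln(2.3667)
  = 0.14606 / 0.86148 = 0.16955

α ≈ 0.17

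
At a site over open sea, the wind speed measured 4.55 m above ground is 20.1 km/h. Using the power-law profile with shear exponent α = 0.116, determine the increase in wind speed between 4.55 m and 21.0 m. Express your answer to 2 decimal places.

Power law: V₂ = V₁ · (z₂/z₁)^α = 20.1 × (4.6154)^0.116 = 24.0018 km/h
ΔV = 24.0018 − 20.1 = 3.9018 km/h

3.90 km/h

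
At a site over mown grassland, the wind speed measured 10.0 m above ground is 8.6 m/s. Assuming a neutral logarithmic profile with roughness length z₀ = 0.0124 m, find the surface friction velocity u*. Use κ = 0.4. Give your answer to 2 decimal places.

u* ≈ 0.51 m/s

Log law: V(z) = (u*/κ) · ln(z/z₀) ⇒ u* = κ · V / ln(z/z₀)
u* = 0.4 × 8.6 / ln(10.0/0.0124) = 0.4 × 8.6 / 6.6926
   = 3.4400 / 6.6926 = 0.5140 m/s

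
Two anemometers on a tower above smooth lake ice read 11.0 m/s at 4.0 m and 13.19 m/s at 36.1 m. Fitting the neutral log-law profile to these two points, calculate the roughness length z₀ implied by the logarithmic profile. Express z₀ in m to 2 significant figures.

z₀ ≈ 0.000064 m

Log law: V(z) ∝ ln(z/z₀). With r = V₁/V₂ = 11.0/13.19 = 0.83397,
r · ln(z₂/z₀) = ln(z₁/z₀) ⇒ ln z₀ = (ln z₁ − r·ln z₂)/(1 − r)
ln z₀ = (1.38629 − 0.83397×3.58629) / 0.16603 = -9.6639
z₀ = exp(-9.6639) = 0.00006353 m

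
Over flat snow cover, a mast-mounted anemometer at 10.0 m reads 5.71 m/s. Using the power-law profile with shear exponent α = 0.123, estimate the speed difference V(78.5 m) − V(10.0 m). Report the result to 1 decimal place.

Power law: V₂ = V₁ · (z₂/z₁)^α = 5.71 × (7.8500)^0.123 = 7.3571 m/s
ΔV = 7.3571 − 5.71 = 1.6471 m/s

1.6 m/s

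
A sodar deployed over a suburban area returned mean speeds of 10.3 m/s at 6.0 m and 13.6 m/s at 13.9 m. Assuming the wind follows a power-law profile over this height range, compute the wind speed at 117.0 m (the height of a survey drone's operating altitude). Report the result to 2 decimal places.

27.52 m/s

First find α: α = ln(V₂/V₁)/ln(z₂/z₁) = ln(13.6/10.3)/ln(13.9/6.0) = 0.27793/0.84013 = 0.3308
Extrapolate from 13.9 m to 117.0 m: V₃ = 13.6 × (117.0/13.9)^0.3308 = 13.6 × 2.0233 = 27.5168 m/s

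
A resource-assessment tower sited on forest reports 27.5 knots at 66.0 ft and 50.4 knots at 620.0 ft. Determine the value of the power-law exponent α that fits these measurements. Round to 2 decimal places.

Power law: V₂/V₁ = (z₂/z₁)^α ⇒ α = ln(V₂/V₁) / ln(z₂/z₁)
α = ln(50.4/27.5) / ln(620.0/66.0) = ln(1.8327) / ln(9.3939)
  = 0.60581 / 2.24006 = 0.27044

α ≈ 0.27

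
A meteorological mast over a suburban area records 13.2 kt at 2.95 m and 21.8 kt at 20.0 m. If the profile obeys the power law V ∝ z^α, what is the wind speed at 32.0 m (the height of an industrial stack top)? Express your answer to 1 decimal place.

24.7 kt

First find α: α = ln(V₂/V₁)/ln(z₂/z₁) = ln(21.8/13.2)/ln(20.0/2.95) = 0.50169/1.91393 = 0.2621
Extrapolate from 20.0 m to 32.0 m: V₃ = 21.8 × (32.0/20.0)^0.2621 = 21.8 × 1.1311 = 24.6582 kt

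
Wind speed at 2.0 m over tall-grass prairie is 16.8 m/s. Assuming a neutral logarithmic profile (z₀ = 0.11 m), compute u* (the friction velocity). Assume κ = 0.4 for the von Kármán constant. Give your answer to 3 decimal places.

u* ≈ 2.317 m/s

Log law: V(z) = (u*/κ) · ln(z/z₀) ⇒ u* = κ · V / ln(z/z₀)
u* = 0.4 × 16.8 / ln(2.0/0.11) = 0.4 × 16.8 / 2.9004
   = 6.7200 / 2.9004 = 2.3169 m/s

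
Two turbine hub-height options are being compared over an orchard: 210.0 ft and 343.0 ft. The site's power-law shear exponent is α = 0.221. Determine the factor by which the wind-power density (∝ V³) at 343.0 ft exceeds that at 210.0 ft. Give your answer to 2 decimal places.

1.38

Speed ratio: V_B/V_A = (z_B/z_A)^α = (343.0/210.0)^0.221 = (1.6333)^0.221 = 1.11452
Power-density ratio: P_B/P_A = (V_B/V_A)³ = (1.11452)³ = 1.38442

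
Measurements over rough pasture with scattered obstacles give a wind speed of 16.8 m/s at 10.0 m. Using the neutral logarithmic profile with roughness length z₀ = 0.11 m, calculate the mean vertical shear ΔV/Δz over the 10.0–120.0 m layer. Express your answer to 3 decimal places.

0.084 m/s/m

Log law: V₂ = V₁ · ln(z₂/z₀)/ln(z₁/z₀) = 16.8 × 6.9948/4.5099 = 26.0567 m/s
ΔV/Δz = (26.0567 − 16.8)/(120.0 − 10.0) = 9.2567/110.0000 = 0.08415 m/s/m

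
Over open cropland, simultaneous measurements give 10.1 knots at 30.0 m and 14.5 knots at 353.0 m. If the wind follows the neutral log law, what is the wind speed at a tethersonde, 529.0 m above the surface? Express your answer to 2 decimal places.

Log law: V ∝ ln(z/z₀). From the pair, with r = V₁/V₂ = 0.69655,
ln z₀ = (ln z₁ − r·ln z₂)/(1 − r) = (3.4012 − 0.69655×5.8665)/0.30345 = -2.2577 → z₀ = 0.1046 m
V₃ = V₁ · ln(z₃/z₀)/ln(z₁/z₀) = 10.1 × 8.5287/5.6589 = 15.2220 knots

15.22 knots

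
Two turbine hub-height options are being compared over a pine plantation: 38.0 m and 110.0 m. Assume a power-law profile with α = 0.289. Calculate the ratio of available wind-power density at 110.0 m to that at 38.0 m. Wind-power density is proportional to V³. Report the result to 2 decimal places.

2.51

Speed ratio: V_B/V_A = (z_B/z_A)^α = (110.0/38.0)^0.289 = (2.8947)^0.289 = 1.35958
Power-density ratio: P_B/P_A = (V_B/V_A)³ = (1.35958)³ = 2.51313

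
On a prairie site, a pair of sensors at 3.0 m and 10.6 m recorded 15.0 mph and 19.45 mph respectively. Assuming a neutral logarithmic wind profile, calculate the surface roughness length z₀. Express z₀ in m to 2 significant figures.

Log law: V(z) ∝ ln(z/z₀). With r = V₁/V₂ = 15.0/19.45 = 0.77121,
r · ln(z₂/z₀) = ln(z₁/z₀) ⇒ ln z₀ = (ln z₁ − r·ln z₂)/(1 − r)
ln z₀ = (1.09861 − 0.77121×2.36085) / 0.22879 = -3.1561
z₀ = exp(-3.1561) = 0.04259 m

z₀ ≈ 0.043 m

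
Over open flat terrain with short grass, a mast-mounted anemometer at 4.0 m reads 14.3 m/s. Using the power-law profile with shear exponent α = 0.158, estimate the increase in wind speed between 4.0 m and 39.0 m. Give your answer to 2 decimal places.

6.19 m/s

Power law: V₂ = V₁ · (z₂/z₁)^α = 14.3 × (9.7500)^0.158 = 20.4927 m/s
ΔV = 20.4927 − 14.3 = 6.1927 m/s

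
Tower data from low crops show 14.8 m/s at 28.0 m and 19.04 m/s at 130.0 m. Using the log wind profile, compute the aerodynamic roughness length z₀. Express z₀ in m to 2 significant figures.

Log law: V(z) ∝ ln(z/z₀). With r = V₁/V₂ = 14.8/19.04 = 0.77731,
r · ln(z₂/z₀) = ln(z₁/z₀) ⇒ ln z₀ = (ln z₁ − r·ln z₂)/(1 − r)
ln z₀ = (3.33220 − 0.77731×4.86753) / 0.22269 = -2.0270
z₀ = exp(-2.0270) = 0.1317 m

z₀ ≈ 0.13 m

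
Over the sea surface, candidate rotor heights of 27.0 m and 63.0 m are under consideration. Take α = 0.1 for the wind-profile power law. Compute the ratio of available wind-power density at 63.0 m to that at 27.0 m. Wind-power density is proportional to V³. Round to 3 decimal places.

Speed ratio: V_B/V_A = (z_B/z_A)^α = (63.0/27.0)^0.1 = (2.3333)^0.1 = 1.08842
Power-density ratio: P_B/P_A = (V_B/V_A)³ = (1.08842)³ = 1.28942

1.289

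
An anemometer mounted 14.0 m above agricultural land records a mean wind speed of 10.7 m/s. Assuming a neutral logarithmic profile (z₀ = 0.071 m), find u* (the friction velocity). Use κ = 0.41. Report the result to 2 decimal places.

Log law: V(z) = (u*/κ) · ln(z/z₀) ⇒ u* = κ · V / ln(z/z₀)
u* = 0.41 × 10.7 / ln(14.0/0.071) = 0.41 × 10.7 / 5.2841
   = 4.3870 / 5.2841 = 0.8302 m/s

u* ≈ 0.83 m/s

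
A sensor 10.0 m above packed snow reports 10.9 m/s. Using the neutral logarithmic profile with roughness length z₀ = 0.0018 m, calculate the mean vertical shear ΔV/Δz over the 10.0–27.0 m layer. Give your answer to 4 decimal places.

Log law: V₂ = V₁ · ln(z₂/z₀)/ln(z₁/z₀) = 10.9 × 9.6158/8.6226 = 12.1556 m/s
ΔV/Δz = (12.1556 − 10.9)/(27.0 − 10.0) = 1.2556/17.0000 = 0.07386 m/s/m

0.0739 m/s/m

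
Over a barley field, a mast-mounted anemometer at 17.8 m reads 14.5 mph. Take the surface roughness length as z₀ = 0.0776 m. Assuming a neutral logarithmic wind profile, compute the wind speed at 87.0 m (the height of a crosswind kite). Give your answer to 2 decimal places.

Log law: V(z) ∝ ln(z/z₀), so V₂/V₁ = ln(z₂/z₀) / ln(z₁/z₀).
ln(87.0/0.0776) = 7.0221, ln(17.8/0.0776) = 5.4354
V₂ = 14.5 × 7.0221/5.4354 = 14.5 × 1.2919 = 18.7329 mph

18.73 mph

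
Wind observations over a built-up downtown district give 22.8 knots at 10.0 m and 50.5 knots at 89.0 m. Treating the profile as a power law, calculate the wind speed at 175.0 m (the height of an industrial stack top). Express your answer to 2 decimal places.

64.58 knots

First find α: α = ln(V₂/V₁)/ln(z₂/z₁) = ln(50.5/22.8)/ln(89.0/10.0) = 0.79521/2.18605 = 0.3638
Extrapolate from 89.0 m to 175.0 m: V₃ = 50.5 × (175.0/89.0)^0.3638 = 50.5 × 1.2788 = 64.5819 knots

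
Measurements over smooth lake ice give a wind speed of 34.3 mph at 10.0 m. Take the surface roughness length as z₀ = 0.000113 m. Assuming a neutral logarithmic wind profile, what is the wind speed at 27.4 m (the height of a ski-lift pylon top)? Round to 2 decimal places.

37.34 mph

Log law: V(z) ∝ ln(z/z₀), so V₂/V₁ = ln(z₂/z₀) / ln(z₁/z₀).
ln(27.4/0.000113) = 12.3987, ln(10.0/0.000113) = 11.3907
V₂ = 34.3 × 12.3987/11.3907 = 34.3 × 1.0885 = 37.3352 mph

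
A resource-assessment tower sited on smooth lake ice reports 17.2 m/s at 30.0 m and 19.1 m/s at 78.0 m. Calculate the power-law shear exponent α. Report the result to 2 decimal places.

Power law: V₂/V₁ = (z₂/z₁)^α ⇒ α = ln(V₂/V₁) / ln(z₂/z₁)
α = ln(19.1/17.2) / ln(78.0/30.0) = ln(1.1105) / ln(2.6000)
  = 0.10478 / 0.95551 = 0.10966

α ≈ 0.11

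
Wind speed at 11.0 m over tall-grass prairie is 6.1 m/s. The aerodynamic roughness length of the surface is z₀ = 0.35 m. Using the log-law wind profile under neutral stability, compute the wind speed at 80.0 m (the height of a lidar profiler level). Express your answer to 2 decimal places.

Log law: V(z) ∝ ln(z/z₀), so V₂/V₁ = ln(z₂/z₀) / ln(z₁/z₀).
ln(80.0/0.35) = 5.4318, ln(11.0/0.35) = 3.4477
V₂ = 6.1 × 5.4318/3.4477 = 6.1 × 1.5755 = 9.6105 m/s

9.61 m/s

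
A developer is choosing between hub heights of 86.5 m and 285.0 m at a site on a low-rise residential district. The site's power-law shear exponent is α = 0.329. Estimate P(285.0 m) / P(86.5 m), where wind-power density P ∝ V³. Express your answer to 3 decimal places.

Speed ratio: V_B/V_A = (z_B/z_A)^α = (285.0/86.5)^0.329 = (3.2948)^0.329 = 1.48035
Power-density ratio: P_B/P_A = (V_B/V_A)³ = (1.48035)³ = 3.24412

3.244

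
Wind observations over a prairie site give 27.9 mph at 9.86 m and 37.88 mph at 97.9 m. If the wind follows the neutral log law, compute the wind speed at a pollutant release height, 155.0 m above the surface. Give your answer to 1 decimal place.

39.9 mph

Log law: V ∝ ln(z/z₀). From the pair, with r = V₁/V₂ = 0.73654,
ln z₀ = (ln z₁ − r·ln z₂)/(1 − r) = (2.2885 − 0.73654×4.5839)/0.26346 = -4.1287 → z₀ = 0.01610 m
V₃ = V₁ · ln(z₃/z₀)/ln(z₁/z₀) = 27.9 × 9.1721/6.4172 = 39.8777 mph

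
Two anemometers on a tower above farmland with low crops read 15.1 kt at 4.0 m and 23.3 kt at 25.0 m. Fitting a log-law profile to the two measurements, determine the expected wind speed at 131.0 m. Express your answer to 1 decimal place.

30.7 kt

Log law: V ∝ ln(z/z₀). From the pair, with r = V₁/V₂ = 0.64807,
ln z₀ = (ln z₁ − r·ln z₂)/(1 − r) = (1.3863 − 0.64807×3.2189)/0.35193 = -1.9883 → z₀ = 0.1369 m
V₃ = V₁ · ln(z₃/z₀)/ln(z₁/z₀) = 15.1 × 6.8635/3.3746 = 30.7113 kt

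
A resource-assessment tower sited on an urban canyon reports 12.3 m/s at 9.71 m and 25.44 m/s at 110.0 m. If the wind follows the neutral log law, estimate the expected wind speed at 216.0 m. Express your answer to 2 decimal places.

29.09 m/s

Log law: V ∝ ln(z/z₀). From the pair, with r = V₁/V₂ = 0.48349,
ln z₀ = (ln z₁ − r·ln z₂)/(1 − r) = (2.2732 − 0.48349×4.7005)/0.51651 = 0.0010 → z₀ = 1.001 m
V₃ = V₁ · ln(z₃/z₀)/ln(z₁/z₀) = 12.3 × 5.3743/2.2722 = 29.0929 m/s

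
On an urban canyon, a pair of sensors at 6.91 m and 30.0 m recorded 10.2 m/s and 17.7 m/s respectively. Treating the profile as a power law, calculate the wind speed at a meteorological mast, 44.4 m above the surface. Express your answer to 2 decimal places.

First find α: α = ln(V₂/V₁)/ln(z₂/z₁) = ln(17.7/10.2)/ln(30.0/6.91) = 0.55118/1.46823 = 0.3754
Extrapolate from 30.0 m to 44.4 m: V₃ = 17.7 × (44.4/30.0)^0.3754 = 17.7 × 1.1586 = 20.5064 m/s

20.51 m/s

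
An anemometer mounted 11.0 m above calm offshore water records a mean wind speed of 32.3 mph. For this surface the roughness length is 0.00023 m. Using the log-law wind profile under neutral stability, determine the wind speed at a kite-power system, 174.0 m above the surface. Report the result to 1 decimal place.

40.6 mph

Log law: V(z) ∝ ln(z/z₀), so V₂/V₁ = ln(z₂/z₀) / ln(z₁/z₀).
ln(174.0/0.00023) = 13.5365, ln(11.0/0.00023) = 10.7753
V₂ = 32.3 × 13.5365/10.7753 = 32.3 × 1.2562 = 40.5768 mph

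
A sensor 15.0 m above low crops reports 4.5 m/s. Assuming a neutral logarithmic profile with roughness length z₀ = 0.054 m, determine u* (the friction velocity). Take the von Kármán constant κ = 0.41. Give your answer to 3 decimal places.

u* ≈ 0.328 m/s

Log law: V(z) = (u*/κ) · ln(z/z₀) ⇒ u* = κ · V / ln(z/z₀)
u* = 0.41 × 4.5 / ln(15.0/0.054) = 0.41 × 4.5 / 5.6268
   = 1.8450 / 5.6268 = 0.3279 m/s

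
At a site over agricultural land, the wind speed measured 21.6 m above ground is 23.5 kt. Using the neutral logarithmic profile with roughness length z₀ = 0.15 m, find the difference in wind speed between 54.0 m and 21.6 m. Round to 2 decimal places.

Log law: V₂ = V₁ · ln(z₂/z₀)/ln(z₁/z₀) = 23.5 × 5.8861/4.9698 = 27.8327 kt
ΔV = 27.8327 − 23.5 = 4.3327 kt

4.33 kt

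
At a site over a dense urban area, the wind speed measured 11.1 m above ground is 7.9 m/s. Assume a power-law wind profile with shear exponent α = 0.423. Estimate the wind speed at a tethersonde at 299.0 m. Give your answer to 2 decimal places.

31.82 m/s

Power-law profile: V₂ = V₁ · (z₂/z₁)^α
V₂ = 7.9 × (299.0/11.1)^0.423 = 7.9 × (26.9369)^0.423
    = 7.9 × 4.0275 = 31.8174 m/s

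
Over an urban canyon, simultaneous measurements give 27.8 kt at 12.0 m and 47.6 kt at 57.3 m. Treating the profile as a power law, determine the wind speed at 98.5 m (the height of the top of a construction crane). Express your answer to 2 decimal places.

First find α: α = ln(V₂/V₁)/ln(z₂/z₁) = ln(47.6/27.8)/ln(57.3/12.0) = 0.53780/1.56339 = 0.3440
Extrapolate from 57.3 m to 98.5 m: V₃ = 47.6 × (98.5/57.3)^0.3440 = 47.6 × 1.2049 = 57.3512 kt

57.35 kt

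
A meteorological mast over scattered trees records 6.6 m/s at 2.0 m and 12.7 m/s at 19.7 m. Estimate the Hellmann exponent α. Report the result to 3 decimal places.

α ≈ 0.286

Power law: V₂/V₁ = (z₂/z₁)^α ⇒ α = ln(V₂/V₁) / ln(z₂/z₁)
α = ln(12.7/6.6) / ln(19.7/2.0) = ln(1.9242) / ln(9.8500)
  = 0.65453 / 2.28747 = 0.28614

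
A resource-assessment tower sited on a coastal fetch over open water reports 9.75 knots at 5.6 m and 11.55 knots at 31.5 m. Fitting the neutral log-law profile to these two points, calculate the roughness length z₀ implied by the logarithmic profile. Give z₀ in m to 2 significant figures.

z₀ ≈ 0.00048 m

Log law: V(z) ∝ ln(z/z₀). With r = V₁/V₂ = 9.75/11.55 = 0.84416,
r · ln(z₂/z₀) = ln(z₁/z₀) ⇒ ln z₀ = (ln z₁ − r·ln z₂)/(1 − r)
ln z₀ = (1.72277 − 0.84416×3.44999) / 0.15584 = -7.6330
z₀ = exp(-7.6330) = 0.0004842 m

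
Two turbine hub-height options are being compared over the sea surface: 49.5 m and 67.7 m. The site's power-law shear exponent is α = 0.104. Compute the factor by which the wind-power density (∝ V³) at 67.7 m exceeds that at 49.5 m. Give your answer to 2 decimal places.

Speed ratio: V_B/V_A = (z_B/z_A)^α = (67.7/49.5)^0.104 = (1.3677)^0.104 = 1.03310
Power-density ratio: P_B/P_A = (V_B/V_A)³ = (1.03310)³ = 1.10262

1.10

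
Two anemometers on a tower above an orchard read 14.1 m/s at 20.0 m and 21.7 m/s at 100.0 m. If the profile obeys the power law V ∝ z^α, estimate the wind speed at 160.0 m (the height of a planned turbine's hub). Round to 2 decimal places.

First find α: α = ln(V₂/V₁)/ln(z₂/z₁) = ln(21.7/14.1)/ln(100.0/20.0) = 0.43114/1.60944 = 0.2679
Extrapolate from 100.0 m to 160.0 m: V₃ = 21.7 × (160.0/100.0)^0.2679 = 21.7 × 1.1342 = 24.6116 m/s

24.61 m/s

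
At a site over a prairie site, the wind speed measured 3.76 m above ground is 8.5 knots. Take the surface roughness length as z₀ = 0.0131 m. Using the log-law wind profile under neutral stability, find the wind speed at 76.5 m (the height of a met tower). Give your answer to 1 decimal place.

Log law: V(z) ∝ ln(z/z₀), so V₂/V₁ = ln(z₂/z₀) / ln(z₁/z₀).
ln(76.5/0.0131) = 8.6724, ln(3.76/0.0131) = 5.6596
V₂ = 8.5 × 8.6724/5.6596 = 8.5 × 1.5324 = 13.0250 knots

13.0 knots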